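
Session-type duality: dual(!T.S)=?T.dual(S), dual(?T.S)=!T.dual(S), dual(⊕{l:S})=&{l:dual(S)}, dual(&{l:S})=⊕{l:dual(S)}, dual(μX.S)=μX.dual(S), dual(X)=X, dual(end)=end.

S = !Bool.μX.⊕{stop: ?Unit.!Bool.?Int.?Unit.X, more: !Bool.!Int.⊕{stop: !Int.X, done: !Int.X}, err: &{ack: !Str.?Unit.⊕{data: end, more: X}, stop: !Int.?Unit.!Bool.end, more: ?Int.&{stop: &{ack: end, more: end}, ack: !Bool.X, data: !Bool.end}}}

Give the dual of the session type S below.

!Bool ↦ ?Bool
  μX ↦ μX  (rec unchanged)
    ⊕{stop,more,err} ↦ &{stop,more,err}  (select→offer)
      case stop:
        ?Unit ↦ !Unit
          !Bool ↦ ?Bool
            ?Int ↦ !Int
              ?Unit ↦ !Unit
                X ↦ X
      case more:
        !Bool ↦ ?Bool
          !Int ↦ ?Int
            ⊕{stop,done} ↦ &{stop,done}  (select→offer)
              case stop:
                !Int ↦ ?Int
                  X ↦ X
              case done:
                !Int ↦ ?Int
                  X ↦ X
      case err:
        &{ack,stop,more} ↦ ⊕{ack,stop,more}  (offer→select)
          case ack:
            !Str ↦ ?Str
              ?Unit ↦ !Unit
                ⊕{data,more} ↦ &{data,more}  (select→offer)
                  case data:
                    end ↦ end
                  case more:
                    X ↦ X
          case stop:
            !Int ↦ ?Int
              ?Unit ↦ !Unit
                !Bool ↦ ?Bool
                  end ↦ end
          case more:
            ?Int ↦ !Int
              &{stop,ack,data} ↦ ⊕{stop,ack,data}  (offer→select)
                case stop:
                  &{ack,more} ↦ ⊕{ack,more}  (offer→select)
                    case ack:
                      end ↦ end
                    case more:
                      end ↦ end
                case ack:
                  !Bool ↦ ?Bool
                    X ↦ X
                case data:
                  !Bool ↦ ?Bool
                    end ↦ end

?Bool.μX.&{stop: !Unit.?Bool.!Int.!Unit.X, more: ?Bool.?Int.&{stop: ?Int.X, done: ?Int.X}, err: ⊕{ack: ?Str.!Unit.&{data: end, more: X}, stop: ?Int.!Unit.?Bool.end, more: !Int.⊕{stop: ⊕{ack: end, more: end}, ack: ?Bool.X, data: ?Bool.end}}}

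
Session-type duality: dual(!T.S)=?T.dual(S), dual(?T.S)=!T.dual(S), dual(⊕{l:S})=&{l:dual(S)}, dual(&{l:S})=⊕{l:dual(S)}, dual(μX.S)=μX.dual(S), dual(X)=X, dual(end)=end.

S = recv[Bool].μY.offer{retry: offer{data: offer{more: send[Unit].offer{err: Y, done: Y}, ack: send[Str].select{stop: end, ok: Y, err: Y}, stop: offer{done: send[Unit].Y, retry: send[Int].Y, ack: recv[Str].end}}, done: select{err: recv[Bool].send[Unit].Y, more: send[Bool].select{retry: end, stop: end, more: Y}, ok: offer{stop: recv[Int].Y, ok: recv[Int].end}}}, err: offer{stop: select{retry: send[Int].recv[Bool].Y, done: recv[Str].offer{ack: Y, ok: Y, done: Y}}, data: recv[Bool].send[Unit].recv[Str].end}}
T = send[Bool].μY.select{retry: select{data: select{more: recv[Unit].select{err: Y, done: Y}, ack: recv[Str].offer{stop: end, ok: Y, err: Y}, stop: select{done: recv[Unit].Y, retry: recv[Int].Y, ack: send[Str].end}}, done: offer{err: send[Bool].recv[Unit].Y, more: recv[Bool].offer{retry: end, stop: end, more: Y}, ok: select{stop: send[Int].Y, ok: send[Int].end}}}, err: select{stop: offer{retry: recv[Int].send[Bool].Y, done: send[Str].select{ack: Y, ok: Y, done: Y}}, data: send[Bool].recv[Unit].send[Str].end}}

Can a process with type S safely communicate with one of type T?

YES

recv[Bool] | send[Bool]  ok
  μY | μY  ok (rec unchanged)
    offer{retry,err} | select{retry,err}  ok same labels
      • retry:
        offer{data,done} | select{data,done}  ok same labels
          • data:
            offer{more,ack,stop} | select{more,ack,stop}  ok same labels
              • more:
                send[Unit] | recv[Unit]  ok
                  offer{err,done} | select{err,done}  ok same labels
                    • err:
                      Y | Y  ok
                    • done:
                      Y | Y  ok
              • ack:
                send[Str] | recv[Str]  ok
                  select{stop,ok,err} | offer{stop,ok,err}  ok same labels
                    • stop:
                      end | end  ok
                    • ok:
                      Y | Y  ok
                    • err:
                      Y | Y  ok
              • stop:
                offer{done,retry,ack} | select{done,retry,ack}  ok same labels
                  • done:
                    send[Unit] | recv[Unit]  ok
                      Y | Y  ok
                  • retry:
                    send[Int] | recv[Int]  ok
                      Y | Y  ok
                  • ack:
                    recv[Str] | send[Str]  ok
                      end | end  ok
          • done:
            select{err,more,ok} | offer{err,more,ok}  ok same labels
              • err:
                recv[Bool] | send[Bool]  ok
                  send[Unit] | recv[Unit]  ok
                    Y | Y  ok
              • more:
                send[Bool] | recv[Bool]  ok
                  select{retry,stop,more} | offer{retry,stop,more}  ok same labels
                    • retry:
                      end | end  ok
                    • stop:
                      end | end  ok
                    • more:
                      Y | Y  ok
              • ok:
                offer{stop,ok} | select{stop,ok}  ok same labels
                  • stop:
                    recv[Int] | send[Int]  ok
                      Y | Y  ok
                  • ok:
                    recv[Int] | send[Int]  ok
                      end | end  ok
      • err:
        offer{stop,data} | select{stop,data}  ok same labels
          • stop:
            select{retry,done} | offer{retry,done}  ok same labels
              • retry:
                send[Int] | recv[Int]  ok
                  recv[Bool] | send[Bool]  ok
                    Y | Y  ok
              • done:
                recv[Str] | send[Str]  ok
                  offer{ack,ok,done} | select{ack,ok,done}  ok same labels
                    • ack:
                      Y | Y  ok
                    • ok:
                      Y | Y  ok
                    • done:
                      Y | Y  ok
          • data:
            recv[Bool] | send[Bool]  ok
              send[Unit] | recv[Unit]  ok
                recv[Str] | send[Str]  ok
                  end | end  ok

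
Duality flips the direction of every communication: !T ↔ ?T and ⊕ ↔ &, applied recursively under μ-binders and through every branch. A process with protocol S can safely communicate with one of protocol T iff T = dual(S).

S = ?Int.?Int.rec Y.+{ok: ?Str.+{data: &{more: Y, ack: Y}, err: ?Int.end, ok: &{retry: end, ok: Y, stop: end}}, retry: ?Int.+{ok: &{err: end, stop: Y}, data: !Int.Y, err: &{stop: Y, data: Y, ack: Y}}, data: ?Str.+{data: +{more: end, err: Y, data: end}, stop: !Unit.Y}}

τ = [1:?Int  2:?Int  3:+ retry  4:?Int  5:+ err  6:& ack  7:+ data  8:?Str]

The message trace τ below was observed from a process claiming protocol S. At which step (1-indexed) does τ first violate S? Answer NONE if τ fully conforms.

NONE

step 1: ?Int  ok  state: ?Int.rec Y.…
step 2: ?Int  ok  state: rec Y.…
step 3: + retry  ok  state: ?Int.+{ok: &{err: end, stop: rec Y.…}, data: !Int.rec Y.…, err: &{stop: rec Y.…, data: rec Y.…, ack: rec Y.…}}
step 4: ?Int  ok  state: +{ok: &{err: end, stop: rec Y.…}, data: !Int.rec Y.…, err: &{stop: rec Y.…, data: rec Y.…, ack: rec Y.…}}
step 5: + err  ok  state: &{stop: rec Y.…, data: rec Y.…, ack: rec Y.…}
step 6: & ack  ok  state: rec Y.…
step 7: + data  ok  state: ?Str.+{data: +{more: end, err: rec Y.…, data: end}, stop: !Unit.rec Y.…}
step 8: ?Str  ok  state: +{data: +{more: end, err: rec Y.…, data: end}, stop: !Unit.rec Y.…}
all 8 steps conform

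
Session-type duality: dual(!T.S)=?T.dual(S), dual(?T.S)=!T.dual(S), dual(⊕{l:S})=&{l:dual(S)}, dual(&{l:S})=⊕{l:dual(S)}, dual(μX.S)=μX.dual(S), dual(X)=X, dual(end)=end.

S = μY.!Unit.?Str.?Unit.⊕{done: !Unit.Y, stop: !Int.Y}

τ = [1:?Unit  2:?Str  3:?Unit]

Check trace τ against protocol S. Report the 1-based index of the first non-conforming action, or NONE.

1

@1 got ?Unit, protocol expects !Unit  ✗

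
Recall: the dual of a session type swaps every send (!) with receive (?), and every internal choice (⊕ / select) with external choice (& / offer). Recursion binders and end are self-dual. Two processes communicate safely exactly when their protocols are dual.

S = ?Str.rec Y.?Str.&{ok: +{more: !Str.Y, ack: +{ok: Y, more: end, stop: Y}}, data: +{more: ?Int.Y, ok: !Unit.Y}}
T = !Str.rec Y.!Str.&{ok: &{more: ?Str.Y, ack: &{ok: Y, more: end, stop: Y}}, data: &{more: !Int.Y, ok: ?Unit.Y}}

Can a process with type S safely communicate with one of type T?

?Str ‖ !Str  match
  rec Y ‖ rec Y  match (μ self-dual)
    ?Str ‖ !Str  match
      &{ok,data} ‖ &{ok,data}  ✗ choice polarity not flipped — not dual

NO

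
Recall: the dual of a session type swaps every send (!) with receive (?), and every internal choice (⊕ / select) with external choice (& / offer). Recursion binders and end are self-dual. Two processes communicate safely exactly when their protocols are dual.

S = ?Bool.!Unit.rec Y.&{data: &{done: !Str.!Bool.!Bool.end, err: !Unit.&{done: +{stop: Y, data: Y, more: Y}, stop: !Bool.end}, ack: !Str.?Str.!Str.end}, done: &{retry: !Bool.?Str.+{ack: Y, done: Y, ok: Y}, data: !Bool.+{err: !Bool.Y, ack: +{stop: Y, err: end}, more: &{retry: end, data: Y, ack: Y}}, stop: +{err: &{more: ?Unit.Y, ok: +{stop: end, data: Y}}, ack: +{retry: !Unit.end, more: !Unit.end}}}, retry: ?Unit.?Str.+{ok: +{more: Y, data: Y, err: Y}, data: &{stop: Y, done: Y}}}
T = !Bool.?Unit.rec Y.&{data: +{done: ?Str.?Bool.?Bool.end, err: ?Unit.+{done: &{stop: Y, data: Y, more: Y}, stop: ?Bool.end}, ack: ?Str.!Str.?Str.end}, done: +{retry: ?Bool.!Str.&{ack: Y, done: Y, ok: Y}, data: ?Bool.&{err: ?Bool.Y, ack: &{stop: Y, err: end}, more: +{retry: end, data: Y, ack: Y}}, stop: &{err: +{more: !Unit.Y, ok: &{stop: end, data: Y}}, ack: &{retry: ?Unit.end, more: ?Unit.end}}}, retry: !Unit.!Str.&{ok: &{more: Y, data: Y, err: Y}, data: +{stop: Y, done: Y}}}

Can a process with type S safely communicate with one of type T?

NO

?Bool ‖ !Bool  match
  !Unit ‖ ?Unit  match
    rec Y ‖ rec Y  match (binder kept)
      &{data,done,retry} ‖ &{data,done,retry}  ✗ choice polarity not flipped — not dual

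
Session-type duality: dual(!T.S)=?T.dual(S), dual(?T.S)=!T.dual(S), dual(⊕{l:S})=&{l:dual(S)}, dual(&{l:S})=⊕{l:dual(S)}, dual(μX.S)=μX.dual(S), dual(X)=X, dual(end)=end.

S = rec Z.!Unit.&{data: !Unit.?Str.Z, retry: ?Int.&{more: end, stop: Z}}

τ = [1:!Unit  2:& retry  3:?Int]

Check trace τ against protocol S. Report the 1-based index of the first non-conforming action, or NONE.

step 1: !Unit  ok  cont: &{data: !Unit.?Str.rec Z.…, retry: ?Int.&{more: end, stop: rec Z.…}}
step 2: & retry  ok  cont: ?Int.&{more: end, stop: rec Z.…}
step 3: ?Int  ok  cont: &{more: end, stop: rec Z.…}
trace exhausted — no violation

NONE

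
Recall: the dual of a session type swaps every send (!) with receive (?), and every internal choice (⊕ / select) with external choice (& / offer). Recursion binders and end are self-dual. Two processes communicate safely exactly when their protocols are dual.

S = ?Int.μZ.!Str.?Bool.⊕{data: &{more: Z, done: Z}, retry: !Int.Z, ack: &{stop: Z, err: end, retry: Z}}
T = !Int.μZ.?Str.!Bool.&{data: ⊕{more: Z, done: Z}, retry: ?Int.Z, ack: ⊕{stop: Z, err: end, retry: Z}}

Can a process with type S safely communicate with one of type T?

?Int | !Int  ok
  μZ | μZ  ok (binder kept)
    !Str | ?Str  ok
      ?Bool | !Bool  ok
        ⊕{data,retry,ack} | &{data,retry,ack}  ok labels match
          • data:
            &{more,done} | ⊕{more,done}  ok labels match
              • more:
                Z | Z  ok
              • done:
                Z | Z  ok
          • retry:
            !Int | ?Int  ok
              Z | Z  ok
          • ack:
            &{stop,err,retry} | ⊕{stop,err,retry}  ok labels match
              • stop:
                Z | Z  ok
              • err:
                end | end  ok
              • retry:
                Z | Z  ok

YES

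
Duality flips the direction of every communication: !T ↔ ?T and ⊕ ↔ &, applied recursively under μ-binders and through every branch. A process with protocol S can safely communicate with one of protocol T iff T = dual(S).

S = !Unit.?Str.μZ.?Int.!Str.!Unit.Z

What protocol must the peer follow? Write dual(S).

!Unit = ?Unit
  ?Str = !Str
    μZ = μZ  (rec unchanged)
      ?Int = !Int
        !Str = ?Str
          !Unit = ?Unit
            Z self-dual

?Unit.!Str.μZ.!Int.?Str.?Unit.Z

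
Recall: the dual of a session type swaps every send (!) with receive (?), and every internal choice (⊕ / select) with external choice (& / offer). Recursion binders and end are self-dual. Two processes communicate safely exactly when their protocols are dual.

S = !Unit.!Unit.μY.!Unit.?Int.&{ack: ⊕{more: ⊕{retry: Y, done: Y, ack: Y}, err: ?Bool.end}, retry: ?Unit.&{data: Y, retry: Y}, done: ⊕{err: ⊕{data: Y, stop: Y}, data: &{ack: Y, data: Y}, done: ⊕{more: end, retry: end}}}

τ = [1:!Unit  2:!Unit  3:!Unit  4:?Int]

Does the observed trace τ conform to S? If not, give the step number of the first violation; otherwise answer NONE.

NONE

step 1: !Unit  match  state: !Unit.μY.…
step 2: !Unit  match  state: μY.…
step 3: !Unit  match  state: ?Int.&{ack: ⊕{more: ⊕{retry: μY.…, done: μY.…, ack: μY.…}, err: ?Bool.end}, retry: ?Unit.&{data: μY.…, retry: μY.…}, done: ⊕{err: ⊕{data: μY.…, stop: μY.…}, data: &{ack: μY.…, data: μY.…}, done: ⊕{more: end, retry: end}}}
step 4: ?Int  match  state: &{ack: ⊕{more: ⊕{retry: μY.…, done: μY.…, ack: μY.…}, err: ?Bool.end}, retry: ?Unit.&{data: μY.…, retry: μY.…}, done: ⊕{err: ⊕{data: μY.…, stop: μY.…}, data: &{ack: μY.…, data: μY.…}, done: ⊕{more: end, retry: end}}}
τ conforms to S (length 4)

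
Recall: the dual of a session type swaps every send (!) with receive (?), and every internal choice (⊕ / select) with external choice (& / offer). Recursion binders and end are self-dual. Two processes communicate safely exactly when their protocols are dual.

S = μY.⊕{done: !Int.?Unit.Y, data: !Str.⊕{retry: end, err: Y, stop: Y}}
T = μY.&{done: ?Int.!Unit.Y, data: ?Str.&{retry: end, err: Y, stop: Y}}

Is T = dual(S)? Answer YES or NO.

YES

μY | μY  match (μ self-dual)
  ⊕{done,data} | &{done,data}  match same labels
    [done]
      !Int | ?Int  match
        ?Unit | !Unit  match
          Y | Y  match
    [data]
      !Str | ?Str  match
        ⊕{retry,err,stop} | &{retry,err,stop}  match same labels
          [retry]
            end | end  match
          [err]
            Y | Y  match
          [stop]
            Y | Y  match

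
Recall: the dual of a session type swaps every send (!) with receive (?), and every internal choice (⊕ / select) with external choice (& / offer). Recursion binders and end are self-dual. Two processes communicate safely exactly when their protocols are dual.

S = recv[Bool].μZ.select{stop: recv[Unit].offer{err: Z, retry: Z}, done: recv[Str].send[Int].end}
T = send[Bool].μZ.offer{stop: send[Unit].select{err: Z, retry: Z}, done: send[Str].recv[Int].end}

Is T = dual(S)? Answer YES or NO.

recv[Bool] | send[Bool]  match
  μZ | μZ  match (μ self-dual)
    select{stop,done} | offer{stop,done}  match labels match
      [stop]
        recv[Unit] | send[Unit]  match
          offer{err,retry} | select{err,retry}  match labels match
            [err]
              Z | Z  match
            [retry]
              Z | Z  match
      [done]
        recv[Str] | send[Str]  match
          send[Int] | recv[Int]  match
            end | end  match

YES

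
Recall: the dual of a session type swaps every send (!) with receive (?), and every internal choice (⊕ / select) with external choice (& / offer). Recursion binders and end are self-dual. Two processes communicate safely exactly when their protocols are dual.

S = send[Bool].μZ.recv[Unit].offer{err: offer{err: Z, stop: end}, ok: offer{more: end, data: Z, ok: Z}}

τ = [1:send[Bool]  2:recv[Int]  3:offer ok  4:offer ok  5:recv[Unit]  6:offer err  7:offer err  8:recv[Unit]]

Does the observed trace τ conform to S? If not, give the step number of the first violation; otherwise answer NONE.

2

@1 send[Bool]  ✓  now at μZ.…
@2 got recv[Int], protocol expects recv[Unit]  ✗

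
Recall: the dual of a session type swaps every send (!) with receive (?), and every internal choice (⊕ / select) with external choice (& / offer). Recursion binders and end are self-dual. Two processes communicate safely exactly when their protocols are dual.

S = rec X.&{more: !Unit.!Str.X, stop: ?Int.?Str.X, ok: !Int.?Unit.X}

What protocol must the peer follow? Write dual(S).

rec X ↦ rec X  (binder kept)
  &{more,stop,ok} ↦ +{more,stop,ok}  (offer→select)
    [more]
      !Unit ↦ ?Unit
        !Str ↦ ?Str
          dual(X) = X
    [stop]
      ?Int ↦ !Int
        ?Str ↦ !Str
          dual(X) = X
    [ok]
      !Int ↦ ?Int
        ?Unit ↦ !Unit
          dual(X) = X

rec X.+{more: ?Unit.?Str.X, stop: !Int.!Str.X, ok: ?Int.!Unit.X}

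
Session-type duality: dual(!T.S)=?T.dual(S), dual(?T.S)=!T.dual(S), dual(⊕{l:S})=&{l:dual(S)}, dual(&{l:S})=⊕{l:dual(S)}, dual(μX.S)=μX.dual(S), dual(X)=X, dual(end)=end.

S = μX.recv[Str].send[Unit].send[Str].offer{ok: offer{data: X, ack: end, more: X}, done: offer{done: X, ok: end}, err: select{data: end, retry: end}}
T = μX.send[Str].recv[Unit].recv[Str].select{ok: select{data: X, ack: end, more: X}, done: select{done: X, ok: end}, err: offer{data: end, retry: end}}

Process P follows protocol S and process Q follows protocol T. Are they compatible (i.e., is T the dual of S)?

YES

μX | μX  ok (μ self-dual)
  recv[Str] | send[Str]  ok
    send[Unit] | recv[Unit]  ok
      send[Str] | recv[Str]  ok
        offer{ok,done,err} | select{ok,done,err}  ok label sets agree
          case ok:
            offer{data,ack,more} | select{data,ack,more}  ok label sets agree
              case data:
                X | X  ok
              case ack:
                end | end  ok
              case more:
                X | X  ok
          case done:
            offer{done,ok} | select{done,ok}  ok label sets agree
              case done:
                X | X  ok
              case ok:
                end | end  ok
          case err:
            select{data,retry} | offer{data,retry}  ok label sets agree
              case data:
                end | end  ok
              case retry:
                end | end  ok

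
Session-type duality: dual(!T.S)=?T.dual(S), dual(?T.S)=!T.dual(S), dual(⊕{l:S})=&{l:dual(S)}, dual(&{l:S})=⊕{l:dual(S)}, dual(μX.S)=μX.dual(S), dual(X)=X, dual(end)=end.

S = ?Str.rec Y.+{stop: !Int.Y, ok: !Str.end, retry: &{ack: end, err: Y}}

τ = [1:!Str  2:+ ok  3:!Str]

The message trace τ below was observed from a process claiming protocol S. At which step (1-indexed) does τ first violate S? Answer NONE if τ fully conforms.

[1] got !Str, protocol expects ?Str  ✗

1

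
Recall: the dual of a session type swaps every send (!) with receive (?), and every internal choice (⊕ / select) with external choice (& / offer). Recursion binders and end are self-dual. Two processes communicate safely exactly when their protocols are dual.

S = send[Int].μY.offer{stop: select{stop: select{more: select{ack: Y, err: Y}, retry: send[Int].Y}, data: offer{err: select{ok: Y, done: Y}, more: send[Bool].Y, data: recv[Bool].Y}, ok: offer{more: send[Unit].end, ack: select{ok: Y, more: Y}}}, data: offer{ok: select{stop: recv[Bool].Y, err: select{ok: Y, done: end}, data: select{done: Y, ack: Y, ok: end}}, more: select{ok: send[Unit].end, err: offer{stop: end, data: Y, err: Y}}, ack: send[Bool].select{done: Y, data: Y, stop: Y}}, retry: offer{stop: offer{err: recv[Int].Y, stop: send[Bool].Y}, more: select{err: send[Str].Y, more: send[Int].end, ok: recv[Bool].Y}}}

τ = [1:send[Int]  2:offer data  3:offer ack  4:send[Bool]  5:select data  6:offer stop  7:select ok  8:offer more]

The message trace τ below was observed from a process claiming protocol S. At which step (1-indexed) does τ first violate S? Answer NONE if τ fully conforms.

NONE

@1 send[Int]  match  state: μY.…
@2 offer data  match  state: offer{ok: select{stop: recv[Bool].μY.…, err: select{ok: μY.…, done: end}, data: select{done: μY.…, ack: μY.…, ok: end}}, more: select{ok: send[Unit].end, err: offer{stop: end, data: μY.…, err: μY.…}}, ack: send[Bool].select{done: μY.…, data: μY.…, stop: μY.…}}
@3 offer ack  match  state: send[Bool].select{done: μY.…, data: μY.…, stop: μY.…}
@4 send[Bool]  match  state: select{done: μY.…, data: μY.…, stop: μY.…}
@5 select data  match  state: μY.…
@6 offer stop  match  state: select{stop: select{more: select{ack: μY.…, err: μY.…}, retry: send[Int].μY.…}, data: offer{err: select{ok: μY.…, done: μY.…}, more: send[Bool].μY.…, data: recv[Bool].μY.…}, ok: offer{more: send[Unit].end, ack: select{ok: μY.…, more: μY.…}}}
@7 select ok  match  state: offer{more: send[Unit].end, ack: select{ok: μY.…, more: μY.…}}
@8 offer more  match  state: send[Unit].end
trace exhausted — no violation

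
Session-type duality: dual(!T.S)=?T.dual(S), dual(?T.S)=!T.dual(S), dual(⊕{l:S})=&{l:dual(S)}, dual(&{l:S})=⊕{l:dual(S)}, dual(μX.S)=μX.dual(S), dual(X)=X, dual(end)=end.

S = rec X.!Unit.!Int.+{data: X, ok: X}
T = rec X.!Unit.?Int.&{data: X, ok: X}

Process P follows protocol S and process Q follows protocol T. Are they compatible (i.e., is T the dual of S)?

NO

rec X vs rec X  ok (rec unchanged)
  !Unit vs !Unit  ✗ same direction on both sides — not dual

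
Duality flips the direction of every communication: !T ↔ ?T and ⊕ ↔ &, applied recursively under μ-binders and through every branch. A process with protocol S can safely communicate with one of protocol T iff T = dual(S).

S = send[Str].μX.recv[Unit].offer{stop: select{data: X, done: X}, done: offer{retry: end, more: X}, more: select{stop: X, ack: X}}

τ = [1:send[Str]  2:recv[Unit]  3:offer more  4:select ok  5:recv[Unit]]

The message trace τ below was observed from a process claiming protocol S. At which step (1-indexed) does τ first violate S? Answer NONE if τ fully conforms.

4

step 1: send[Str]  ✓  now at μX.…
step 2: recv[Unit]  ✓  now at offer{stop: select{data: μX.…, done: μX.…}, done: offer{retry: end, more: μX.…}, more: select{stop: μX.…, ack: μX.…}}
step 3: offer more  ✓  now at select{stop: μX.…, ack: μX.…}
step 4: got select ok, protocol expects select stop or select ack  ✗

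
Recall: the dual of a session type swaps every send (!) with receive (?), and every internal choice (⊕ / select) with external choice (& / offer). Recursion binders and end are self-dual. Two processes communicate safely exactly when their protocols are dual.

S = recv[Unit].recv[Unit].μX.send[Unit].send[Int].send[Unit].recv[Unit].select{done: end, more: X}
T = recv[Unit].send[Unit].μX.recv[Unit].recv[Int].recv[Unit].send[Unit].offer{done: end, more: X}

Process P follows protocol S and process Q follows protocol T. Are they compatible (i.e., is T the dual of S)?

recv[Unit] vs recv[Unit]  ✗ same direction on both sides — not dual

NO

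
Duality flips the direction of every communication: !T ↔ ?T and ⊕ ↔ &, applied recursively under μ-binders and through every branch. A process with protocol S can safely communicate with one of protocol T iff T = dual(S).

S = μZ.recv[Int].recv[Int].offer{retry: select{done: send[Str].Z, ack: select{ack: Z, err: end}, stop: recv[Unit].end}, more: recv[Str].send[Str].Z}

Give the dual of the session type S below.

μZ.send[Int].send[Int].select{retry: offer{done: recv[Str].Z, ack: offer{ack: Z, err: end}, stop: send[Unit].end}, more: send[Str].recv[Str].Z}

μZ → μZ  (rec unchanged)
  recv[Int] → send[Int]
    recv[Int] → send[Int]
      offer{retry,more} → select{retry,more}  (&→⊕)
        case retry:
          select{done,ack,stop} → offer{done,ack,stop}  (select→offer)
            case done:
              send[Str] → recv[Str]
                Z self-dual
            case ack:
              select{ack,err} → offer{ack,err}  (select→offer)
                case ack:
                  Z self-dual
                case err:
                  end self-dual
            case stop:
              recv[Unit] → send[Unit]
                end self-dual
        case more:
          recv[Str] → send[Str]
            send[Str] → recv[Str]
              Z self-dual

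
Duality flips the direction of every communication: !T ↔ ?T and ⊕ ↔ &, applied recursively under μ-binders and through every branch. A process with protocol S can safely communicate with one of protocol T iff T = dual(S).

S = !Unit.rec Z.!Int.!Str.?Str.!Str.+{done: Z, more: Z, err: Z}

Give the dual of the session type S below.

!Unit = ?Unit
  rec Z = rec Z  (binder kept)
    !Int = ?Int
      !Str = ?Str
        ?Str = !Str
          !Str = ?Str
            +{done,more,err} = &{done,more,err}  (⊕→&)
              [done]
                Z ↦ Z
              [more]
                Z ↦ Z
              [err]
                Z ↦ Z

?Unit.rec Z.?Int.?Str.!Str.?Str.&{done: Z, more: Z, err: Z}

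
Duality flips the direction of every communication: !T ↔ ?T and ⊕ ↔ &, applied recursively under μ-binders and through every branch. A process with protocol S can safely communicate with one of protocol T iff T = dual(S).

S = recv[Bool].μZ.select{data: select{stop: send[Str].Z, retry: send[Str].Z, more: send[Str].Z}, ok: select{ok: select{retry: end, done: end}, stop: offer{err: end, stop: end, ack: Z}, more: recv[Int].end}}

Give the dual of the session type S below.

send[Bool].μZ.offer{data: offer{stop: recv[Str].Z, retry: recv[Str].Z, more: recv[Str].Z}, ok: offer{ok: offer{retry: end, done: end}, stop: select{err: end, stop: end, ack: Z}, more: send[Int].end}}

recv[Bool] ↦ send[Bool]
  μZ ↦ μZ  (μ self-dual)
    select{data,ok} ↦ offer{data,ok}  (select→offer)
      case data:
        select{stop,retry,more} ↦ offer{stop,retry,more}  (select→offer)
          case stop:
            send[Str] ↦ recv[Str]
              dual(Z) = Z
          case retry:
            send[Str] ↦ recv[Str]
              dual(Z) = Z
          case more:
            send[Str] ↦ recv[Str]
              dual(Z) = Z
      case ok:
        select{ok,stop,more} ↦ offer{ok,stop,more}  (select→offer)
          case ok:
            select{retry,done} ↦ offer{retry,done}  (select→offer)
              case retry:
                dual(end) = end
              case done:
                dual(end) = end
          case stop:
            offer{err,stop,ack} ↦ select{err,stop,ack}  (external→internal)
              case err:
                dual(end) = end
              case stop:
                dual(end) = end
              case ack:
                dual(Z) = Z
          case more:
            recv[Int] ↦ send[Int]
              dual(end) = end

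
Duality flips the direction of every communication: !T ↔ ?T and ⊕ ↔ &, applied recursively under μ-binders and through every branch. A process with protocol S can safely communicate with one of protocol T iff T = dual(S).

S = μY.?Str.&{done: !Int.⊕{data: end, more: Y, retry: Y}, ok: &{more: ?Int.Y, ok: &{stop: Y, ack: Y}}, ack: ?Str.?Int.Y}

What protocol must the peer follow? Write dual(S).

μY.!Str.⊕{done: ?Int.&{data: end, more: Y, retry: Y}, ok: ⊕{more: !Int.Y, ok: ⊕{stop: Y, ack: Y}}, ack: !Str.!Int.Y}

μY → μY  (μ self-dual)
  ?Str → !Str
    &{done,ok,ack} → ⊕{done,ok,ack}  (&→⊕)
      • done:
        !Int → ?Int
          ⊕{data,more,retry} → &{data,more,retry}  (select→offer)
            • data:
              end self-dual
            • more:
              Y self-dual
            • retry:
              Y self-dual
      • ok:
        &{more,ok} → ⊕{more,ok}  (&→⊕)
          • more:
            ?Int → !Int
              Y self-dual
          • ok:
            &{stop,ack} → ⊕{stop,ack}  (&→⊕)
              • stop:
                Y self-dual
              • ack:
                Y self-dual
      • ack:
        ?Str → !Str
          ?Int → !Int
            Y self-dual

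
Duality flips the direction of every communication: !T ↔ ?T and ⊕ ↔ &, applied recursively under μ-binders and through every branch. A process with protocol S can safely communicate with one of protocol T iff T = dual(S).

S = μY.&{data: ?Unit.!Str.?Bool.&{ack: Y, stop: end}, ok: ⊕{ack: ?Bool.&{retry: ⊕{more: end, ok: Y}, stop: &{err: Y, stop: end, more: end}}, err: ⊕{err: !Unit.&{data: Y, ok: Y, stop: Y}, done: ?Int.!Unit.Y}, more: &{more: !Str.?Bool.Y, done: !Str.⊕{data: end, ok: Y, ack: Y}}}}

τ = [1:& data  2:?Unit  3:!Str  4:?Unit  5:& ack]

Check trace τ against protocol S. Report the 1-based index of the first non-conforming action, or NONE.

4

step 1: & data  ok  now at ?Unit.!Str.?Bool.&{ack: μY.…, stop: end}
step 2: ?Unit  ok  now at !Str.?Bool.&{ack: μY.…, stop: end}
step 3: !Str  ok  now at ?Bool.&{ack: μY.…, stop: end}
step 4: got ?Unit, protocol expects ?Bool  ✗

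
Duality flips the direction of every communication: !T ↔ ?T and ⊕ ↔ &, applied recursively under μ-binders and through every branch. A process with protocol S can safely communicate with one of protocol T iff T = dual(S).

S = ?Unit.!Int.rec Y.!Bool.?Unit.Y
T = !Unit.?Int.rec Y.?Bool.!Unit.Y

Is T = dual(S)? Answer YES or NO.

YES

?Unit | !Unit  ✓
  !Int | ?Int  ✓
    rec Y | rec Y  ✓ (μ self-dual)
      !Bool | ?Bool  ✓
        ?Unit | !Unit  ✓
          Y | Y  ✓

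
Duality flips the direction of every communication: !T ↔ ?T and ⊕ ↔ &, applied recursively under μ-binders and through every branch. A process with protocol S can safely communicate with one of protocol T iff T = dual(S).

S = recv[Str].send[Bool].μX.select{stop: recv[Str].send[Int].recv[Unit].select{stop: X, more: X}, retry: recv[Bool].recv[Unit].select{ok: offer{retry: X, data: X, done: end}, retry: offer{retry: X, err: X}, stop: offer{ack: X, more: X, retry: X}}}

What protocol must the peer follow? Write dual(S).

recv[Str] ↦ send[Str]
  send[Bool] ↦ recv[Bool]
    μX ↦ μX  (rec unchanged)
      select{stop,retry} ↦ offer{stop,retry}  (select→offer)
        case stop:
          recv[Str] ↦ send[Str]
            send[Int] ↦ recv[Int]
              recv[Unit] ↦ send[Unit]
                select{stop,more} ↦ offer{stop,more}  (select→offer)
                  case stop:
                    X self-dual
                  case more:
                    X self-dual
        case retry:
          recv[Bool] ↦ send[Bool]
            recv[Unit] ↦ send[Unit]
              select{ok,retry,stop} ↦ offer{ok,retry,stop}  (select→offer)
                case ok:
                  offer{retry,data,done} ↦ select{retry,data,done}  (&→⊕)
                    case retry:
                      X self-dual
                    case data:
                      X self-dual
                    case done:
                      end self-dual
                case retry:
                  offer{retry,err} ↦ select{retry,err}  (&→⊕)
                    case retry:
                      X self-dual
                    case err:
                      X self-dual
                case stop:
                  offer{ack,more,retry} ↦ select{ack,more,retry}  (&→⊕)
                    case ack:
                      X self-dual
                    case more:
                      X self-dual
                    case retry:
                      X self-dual

send[Str].recv[Bool].μX.offer{stop: send[Str].recv[Int].send[Unit].offer{stop: X, more: X}, retry: send[Bool].send[Unit].offer{ok: select{retry: X, data: X, done: end}, retry: select{retry: X, err: X}, stop: select{ack: X, more: X, retry: X}}}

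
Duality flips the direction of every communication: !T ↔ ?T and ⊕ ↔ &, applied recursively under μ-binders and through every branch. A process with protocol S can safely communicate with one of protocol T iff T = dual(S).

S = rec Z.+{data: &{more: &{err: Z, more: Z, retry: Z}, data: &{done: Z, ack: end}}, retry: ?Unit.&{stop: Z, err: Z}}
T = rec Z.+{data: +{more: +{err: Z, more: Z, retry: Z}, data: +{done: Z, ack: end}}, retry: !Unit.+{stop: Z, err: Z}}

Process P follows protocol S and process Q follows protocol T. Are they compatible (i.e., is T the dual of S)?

rec Z | rec Z  ✓ (binder kept)
  +{data,retry} | +{data,retry}  ✗ choice polarity not flipped — not dual

NO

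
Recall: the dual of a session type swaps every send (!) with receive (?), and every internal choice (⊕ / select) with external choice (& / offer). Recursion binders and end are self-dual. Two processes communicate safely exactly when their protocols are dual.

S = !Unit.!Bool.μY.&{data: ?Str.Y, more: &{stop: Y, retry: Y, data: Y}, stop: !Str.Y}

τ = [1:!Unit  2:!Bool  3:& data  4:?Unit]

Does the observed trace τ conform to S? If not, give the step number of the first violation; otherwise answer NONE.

@1 !Unit  ok  state: !Bool.μY.…
@2 !Bool  ok  state: μY.…
@3 & data  ok  state: ?Str.μY.…
@4 got ?Unit, protocol expects ?Str  ✗

4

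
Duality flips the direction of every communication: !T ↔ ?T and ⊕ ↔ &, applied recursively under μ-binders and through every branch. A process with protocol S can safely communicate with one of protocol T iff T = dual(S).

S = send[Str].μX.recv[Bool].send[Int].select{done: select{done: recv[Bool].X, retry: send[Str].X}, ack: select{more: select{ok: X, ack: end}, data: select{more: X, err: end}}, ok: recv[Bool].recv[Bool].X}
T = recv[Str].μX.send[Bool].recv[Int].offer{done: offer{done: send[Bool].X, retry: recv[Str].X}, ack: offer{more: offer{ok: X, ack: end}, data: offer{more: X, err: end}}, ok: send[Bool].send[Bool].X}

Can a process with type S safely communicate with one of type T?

YES

send[Str] ‖ recv[Str]  ✓
  μX ‖ μX  ✓ (rec unchanged)
    recv[Bool] ‖ send[Bool]  ✓
      send[Int] ‖ recv[Int]  ✓
        select{done,ack,ok} ‖ offer{done,ack,ok}  ✓ same labels
          • done:
            select{done,retry} ‖ offer{done,retry}  ✓ same labels
              • done:
                recv[Bool] ‖ send[Bool]  ✓
                  X ‖ X  ✓
              • retry:
                send[Str] ‖ recv[Str]  ✓
                  X ‖ X  ✓
          • ack:
            select{more,data} ‖ offer{more,data}  ✓ same labels
              • more:
                select{ok,ack} ‖ offer{ok,ack}  ✓ same labels
                  • ok:
                    X ‖ X  ✓
                  • ack:
                    end ‖ end  ✓
              • data:
                select{more,err} ‖ offer{more,err}  ✓ same labels
                  • more:
                    X ‖ X  ✓
                  • err:
                    end ‖ end  ✓
          • ok:
            recv[Bool] ‖ send[Bool]  ✓
              recv[Bool] ‖ send[Bool]  ✓
                X ‖ X  ✓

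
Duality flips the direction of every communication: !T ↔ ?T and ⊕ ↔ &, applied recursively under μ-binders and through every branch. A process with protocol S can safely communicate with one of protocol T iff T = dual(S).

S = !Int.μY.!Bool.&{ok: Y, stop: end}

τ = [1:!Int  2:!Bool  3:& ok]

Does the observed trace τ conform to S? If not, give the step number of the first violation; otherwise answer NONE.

step 1: !Int  ✓  residual = μY.…
step 2: !Bool  ✓  residual = &{ok: μY.…, stop: end}
step 3: & ok  ✓  residual = μY.…
trace exhausted — no violation

NONE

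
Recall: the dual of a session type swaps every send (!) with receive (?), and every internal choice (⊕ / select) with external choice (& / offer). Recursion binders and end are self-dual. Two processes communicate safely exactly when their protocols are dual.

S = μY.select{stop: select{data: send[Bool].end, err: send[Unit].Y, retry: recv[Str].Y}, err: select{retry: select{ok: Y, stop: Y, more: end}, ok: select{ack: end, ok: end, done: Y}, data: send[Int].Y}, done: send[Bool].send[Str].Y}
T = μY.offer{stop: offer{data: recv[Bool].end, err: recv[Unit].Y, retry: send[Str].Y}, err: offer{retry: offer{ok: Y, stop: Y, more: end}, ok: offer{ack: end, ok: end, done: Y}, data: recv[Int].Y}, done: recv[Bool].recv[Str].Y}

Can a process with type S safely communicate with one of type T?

YES

μY | μY  ✓ (rec unchanged)
  select{stop,err,done} | offer{stop,err,done}  ✓ label sets agree
    [stop]
      select{data,err,retry} | offer{data,err,retry}  ✓ label sets agree
        [data]
          send[Bool] | recv[Bool]  ✓
            end | end  ✓
        [err]
          send[Unit] | recv[Unit]  ✓
            Y | Y  ✓
        [retry]
          recv[Str] | send[Str]  ✓
            Y | Y  ✓
    [err]
      select{retry,ok,data} | offer{retry,ok,data}  ✓ label sets agree
        [retry]
          select{ok,stop,more} | offer{ok,stop,more}  ✓ label sets agree
            [ok]
              Y | Y  ✓
            [stop]
              Y | Y  ✓
            [more]
              end | end  ✓
        [ok]
          select{ack,ok,done} | offer{ack,ok,done}  ✓ label sets agree
            [ack]
              end | end  ✓
            [ok]
              end | end  ✓
            [done]
              Y | Y  ✓
        [data]
          send[Int] | recv[Int]  ✓
            Y | Y  ✓
    [done]
      send[Bool] | recv[Bool]  ✓
        send[Str] | recv[Str]  ✓
          Y | Y  ✓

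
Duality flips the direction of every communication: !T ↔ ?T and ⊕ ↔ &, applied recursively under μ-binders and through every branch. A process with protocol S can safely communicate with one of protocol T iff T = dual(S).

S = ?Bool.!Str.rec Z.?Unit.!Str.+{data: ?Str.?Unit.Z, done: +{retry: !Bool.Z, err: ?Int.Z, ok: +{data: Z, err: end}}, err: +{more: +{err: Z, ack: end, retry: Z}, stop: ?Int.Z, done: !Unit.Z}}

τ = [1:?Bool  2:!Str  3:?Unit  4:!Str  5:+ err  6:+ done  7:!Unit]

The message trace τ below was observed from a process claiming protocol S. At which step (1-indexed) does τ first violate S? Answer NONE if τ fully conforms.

[1] ?Bool  match  state: !Str.rec Z.…
[2] !Str  match  state: rec Z.…
[3] ?Unit  match  state: !Str.+{data: ?Str.?Unit.rec Z.…, done: +{retry: !Bool.rec Z.…, err: ?Int.rec Z.…, ok: +{data: rec Z.…, err: end}}, err: +{more: +{err: rec Z.…, ack: end, retry: rec Z.…}, stop: ?Int.rec Z.…, done: !Unit.rec Z.…}}
[4] !Str  match  state: +{data: ?Str.?Unit.rec Z.…, done: +{retry: !Bool.rec Z.…, err: ?Int.rec Z.…, ok: +{data: rec Z.…, err: end}}, err: +{more: +{err: rec Z.…, ack: end, retry: rec Z.…}, stop: ?Int.rec Z.…, done: !Unit.rec Z.…}}
[5] + err  match  state: +{more: +{err: rec Z.…, ack: end, retry: rec Z.…}, stop: ?Int.rec Z.…, done: !Unit.rec Z.…}
[6] + done  match  state: !Unit.rec Z.…
[7] !Unit  match  state: rec Z.…
trace exhausted — no violation

NONE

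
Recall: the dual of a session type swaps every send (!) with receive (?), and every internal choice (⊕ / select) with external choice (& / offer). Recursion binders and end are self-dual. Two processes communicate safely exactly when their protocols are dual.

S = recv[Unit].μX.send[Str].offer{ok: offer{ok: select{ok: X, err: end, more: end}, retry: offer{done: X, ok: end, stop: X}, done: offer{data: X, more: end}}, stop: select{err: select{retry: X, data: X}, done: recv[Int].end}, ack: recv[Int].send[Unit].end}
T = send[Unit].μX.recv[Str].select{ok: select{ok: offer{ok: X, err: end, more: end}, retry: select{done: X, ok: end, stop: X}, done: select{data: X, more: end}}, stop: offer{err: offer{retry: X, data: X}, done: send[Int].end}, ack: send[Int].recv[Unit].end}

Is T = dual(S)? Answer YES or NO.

YES

recv[Unit] ‖ send[Unit]  match
  μX ‖ μX  match (binder kept)
    send[Str] ‖ recv[Str]  match
      offer{ok,stop,ack} ‖ select{ok,stop,ack}  match label sets agree
        case ok:
          offer{ok,retry,done} ‖ select{ok,retry,done}  match label sets agree
            case ok:
              select{ok,err,more} ‖ offer{ok,err,more}  match label sets agree
                case ok:
                  X ‖ X  match
                case err:
                  end ‖ end  match
                case more:
                  end ‖ end  match
            case retry:
              offer{done,ok,stop} ‖ select{done,ok,stop}  match label sets agree
                case done:
                  X ‖ X  match
                case ok:
                  end ‖ end  match
                case stop:
                  X ‖ X  match
            case done:
              offer{data,more} ‖ select{data,more}  match label sets agree
                case data:
                  X ‖ X  match
                case more:
                  end ‖ end  match
        case stop:
          select{err,done} ‖ offer{err,done}  match label sets agree
            case err:
              select{retry,data} ‖ offer{retry,data}  match label sets agree
                case retry:
                  X ‖ X  match
                case data:
                  X ‖ X  match
            case done:
              recv[Int] ‖ send[Int]  match
                end ‖ end  match
        case ack:
          recv[Int] ‖ send[Int]  match
            send[Unit] ‖ recv[Unit]  match
              end ‖ end  match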